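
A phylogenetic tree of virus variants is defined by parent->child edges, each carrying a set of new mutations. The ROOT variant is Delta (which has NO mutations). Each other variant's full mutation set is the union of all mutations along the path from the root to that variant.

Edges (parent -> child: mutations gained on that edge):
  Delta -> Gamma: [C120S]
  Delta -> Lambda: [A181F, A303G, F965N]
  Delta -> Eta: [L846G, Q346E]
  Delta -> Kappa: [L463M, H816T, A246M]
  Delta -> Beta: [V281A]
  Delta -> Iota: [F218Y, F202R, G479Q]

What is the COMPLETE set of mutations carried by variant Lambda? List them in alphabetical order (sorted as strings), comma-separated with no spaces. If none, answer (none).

At Delta: gained [] -> total []
At Lambda: gained ['A181F', 'A303G', 'F965N'] -> total ['A181F', 'A303G', 'F965N']

Answer: A181F,A303G,F965N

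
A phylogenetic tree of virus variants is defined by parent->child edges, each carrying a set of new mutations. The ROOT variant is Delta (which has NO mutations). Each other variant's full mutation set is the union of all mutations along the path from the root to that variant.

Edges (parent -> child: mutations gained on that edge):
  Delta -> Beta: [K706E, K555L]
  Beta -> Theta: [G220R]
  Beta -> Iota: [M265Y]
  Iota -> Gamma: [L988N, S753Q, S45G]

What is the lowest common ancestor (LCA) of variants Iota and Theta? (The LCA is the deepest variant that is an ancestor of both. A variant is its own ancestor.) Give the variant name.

Answer: Beta

Derivation:
Path from root to Iota: Delta -> Beta -> Iota
  ancestors of Iota: {Delta, Beta, Iota}
Path from root to Theta: Delta -> Beta -> Theta
  ancestors of Theta: {Delta, Beta, Theta}
Common ancestors: {Delta, Beta}
Walk up from Theta: Theta (not in ancestors of Iota), Beta (in ancestors of Iota), Delta (in ancestors of Iota)
Deepest common ancestor (LCA) = Beta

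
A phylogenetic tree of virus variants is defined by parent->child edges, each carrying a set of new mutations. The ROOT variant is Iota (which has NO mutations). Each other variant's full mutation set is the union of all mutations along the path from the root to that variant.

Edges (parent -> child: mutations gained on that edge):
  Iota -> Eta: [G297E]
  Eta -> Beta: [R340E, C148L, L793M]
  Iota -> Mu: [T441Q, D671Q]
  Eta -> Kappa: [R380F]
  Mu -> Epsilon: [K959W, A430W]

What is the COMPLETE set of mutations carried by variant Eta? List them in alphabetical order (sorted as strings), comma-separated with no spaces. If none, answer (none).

Answer: G297E

Derivation:
At Iota: gained [] -> total []
At Eta: gained ['G297E'] -> total ['G297E']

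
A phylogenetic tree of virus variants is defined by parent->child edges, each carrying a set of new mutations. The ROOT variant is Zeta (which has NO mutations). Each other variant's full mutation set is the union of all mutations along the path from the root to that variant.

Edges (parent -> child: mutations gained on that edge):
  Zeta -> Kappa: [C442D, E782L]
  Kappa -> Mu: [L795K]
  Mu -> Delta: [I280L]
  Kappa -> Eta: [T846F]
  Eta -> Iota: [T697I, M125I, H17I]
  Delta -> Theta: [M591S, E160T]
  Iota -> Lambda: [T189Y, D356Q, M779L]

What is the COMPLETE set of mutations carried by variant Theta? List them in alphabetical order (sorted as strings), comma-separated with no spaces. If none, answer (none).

Answer: C442D,E160T,E782L,I280L,L795K,M591S

Derivation:
At Zeta: gained [] -> total []
At Kappa: gained ['C442D', 'E782L'] -> total ['C442D', 'E782L']
At Mu: gained ['L795K'] -> total ['C442D', 'E782L', 'L795K']
At Delta: gained ['I280L'] -> total ['C442D', 'E782L', 'I280L', 'L795K']
At Theta: gained ['M591S', 'E160T'] -> total ['C442D', 'E160T', 'E782L', 'I280L', 'L795K', 'M591S']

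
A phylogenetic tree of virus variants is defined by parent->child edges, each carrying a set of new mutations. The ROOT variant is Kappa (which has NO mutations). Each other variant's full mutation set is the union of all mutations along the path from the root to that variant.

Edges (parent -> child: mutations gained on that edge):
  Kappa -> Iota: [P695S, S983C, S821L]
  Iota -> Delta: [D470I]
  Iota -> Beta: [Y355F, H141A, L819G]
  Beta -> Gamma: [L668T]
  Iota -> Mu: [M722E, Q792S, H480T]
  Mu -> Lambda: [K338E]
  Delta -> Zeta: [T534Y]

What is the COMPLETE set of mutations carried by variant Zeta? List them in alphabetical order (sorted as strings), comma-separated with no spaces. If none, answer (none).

Answer: D470I,P695S,S821L,S983C,T534Y

Derivation:
At Kappa: gained [] -> total []
At Iota: gained ['P695S', 'S983C', 'S821L'] -> total ['P695S', 'S821L', 'S983C']
At Delta: gained ['D470I'] -> total ['D470I', 'P695S', 'S821L', 'S983C']
At Zeta: gained ['T534Y'] -> total ['D470I', 'P695S', 'S821L', 'S983C', 'T534Y']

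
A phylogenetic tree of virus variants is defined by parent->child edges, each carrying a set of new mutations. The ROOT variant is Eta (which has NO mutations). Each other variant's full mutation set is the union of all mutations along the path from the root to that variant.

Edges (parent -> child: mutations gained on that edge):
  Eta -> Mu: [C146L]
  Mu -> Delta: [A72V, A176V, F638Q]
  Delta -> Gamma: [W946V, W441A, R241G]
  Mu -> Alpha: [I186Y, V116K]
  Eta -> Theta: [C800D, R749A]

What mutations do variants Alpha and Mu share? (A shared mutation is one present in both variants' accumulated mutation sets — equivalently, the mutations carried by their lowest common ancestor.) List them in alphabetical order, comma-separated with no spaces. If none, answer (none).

Answer: C146L

Derivation:
Accumulating mutations along path to Alpha:
  At Eta: gained [] -> total []
  At Mu: gained ['C146L'] -> total ['C146L']
  At Alpha: gained ['I186Y', 'V116K'] -> total ['C146L', 'I186Y', 'V116K']
Mutations(Alpha) = ['C146L', 'I186Y', 'V116K']
Accumulating mutations along path to Mu:
  At Eta: gained [] -> total []
  At Mu: gained ['C146L'] -> total ['C146L']
Mutations(Mu) = ['C146L']
Intersection: ['C146L', 'I186Y', 'V116K'] ∩ ['C146L'] = ['C146L']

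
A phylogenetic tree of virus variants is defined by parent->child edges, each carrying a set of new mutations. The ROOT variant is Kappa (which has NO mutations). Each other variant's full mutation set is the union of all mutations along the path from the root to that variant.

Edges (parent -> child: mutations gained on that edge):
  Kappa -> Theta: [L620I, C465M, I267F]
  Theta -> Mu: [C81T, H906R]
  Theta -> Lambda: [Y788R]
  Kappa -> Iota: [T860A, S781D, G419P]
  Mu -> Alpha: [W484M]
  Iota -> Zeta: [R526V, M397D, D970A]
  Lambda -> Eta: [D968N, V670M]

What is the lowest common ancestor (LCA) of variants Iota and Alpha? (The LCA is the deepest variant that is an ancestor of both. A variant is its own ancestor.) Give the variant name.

Path from root to Iota: Kappa -> Iota
  ancestors of Iota: {Kappa, Iota}
Path from root to Alpha: Kappa -> Theta -> Mu -> Alpha
  ancestors of Alpha: {Kappa, Theta, Mu, Alpha}
Common ancestors: {Kappa}
Walk up from Alpha: Alpha (not in ancestors of Iota), Mu (not in ancestors of Iota), Theta (not in ancestors of Iota), Kappa (in ancestors of Iota)
Deepest common ancestor (LCA) = Kappa

Answer: Kappa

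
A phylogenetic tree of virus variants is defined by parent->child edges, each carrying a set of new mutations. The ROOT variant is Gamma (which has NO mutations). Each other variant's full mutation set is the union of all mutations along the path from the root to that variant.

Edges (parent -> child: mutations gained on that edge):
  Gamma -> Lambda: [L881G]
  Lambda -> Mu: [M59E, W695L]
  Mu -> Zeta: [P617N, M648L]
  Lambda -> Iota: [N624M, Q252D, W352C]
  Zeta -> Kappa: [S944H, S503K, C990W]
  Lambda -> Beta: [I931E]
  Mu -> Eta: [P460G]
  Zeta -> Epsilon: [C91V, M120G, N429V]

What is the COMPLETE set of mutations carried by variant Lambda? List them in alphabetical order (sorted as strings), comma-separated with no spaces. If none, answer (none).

At Gamma: gained [] -> total []
At Lambda: gained ['L881G'] -> total ['L881G']

Answer: L881G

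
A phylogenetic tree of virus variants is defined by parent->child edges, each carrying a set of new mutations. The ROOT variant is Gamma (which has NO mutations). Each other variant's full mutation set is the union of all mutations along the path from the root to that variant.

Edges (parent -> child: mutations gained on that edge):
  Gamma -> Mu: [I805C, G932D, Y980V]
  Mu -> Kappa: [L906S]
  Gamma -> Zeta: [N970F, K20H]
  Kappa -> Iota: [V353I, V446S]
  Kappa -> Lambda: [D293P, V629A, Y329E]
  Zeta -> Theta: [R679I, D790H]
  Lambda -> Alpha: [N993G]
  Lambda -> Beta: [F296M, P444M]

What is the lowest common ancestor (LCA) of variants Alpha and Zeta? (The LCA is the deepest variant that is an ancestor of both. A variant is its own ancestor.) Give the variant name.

Path from root to Alpha: Gamma -> Mu -> Kappa -> Lambda -> Alpha
  ancestors of Alpha: {Gamma, Mu, Kappa, Lambda, Alpha}
Path from root to Zeta: Gamma -> Zeta
  ancestors of Zeta: {Gamma, Zeta}
Common ancestors: {Gamma}
Walk up from Zeta: Zeta (not in ancestors of Alpha), Gamma (in ancestors of Alpha)
Deepest common ancestor (LCA) = Gamma

Answer: Gamma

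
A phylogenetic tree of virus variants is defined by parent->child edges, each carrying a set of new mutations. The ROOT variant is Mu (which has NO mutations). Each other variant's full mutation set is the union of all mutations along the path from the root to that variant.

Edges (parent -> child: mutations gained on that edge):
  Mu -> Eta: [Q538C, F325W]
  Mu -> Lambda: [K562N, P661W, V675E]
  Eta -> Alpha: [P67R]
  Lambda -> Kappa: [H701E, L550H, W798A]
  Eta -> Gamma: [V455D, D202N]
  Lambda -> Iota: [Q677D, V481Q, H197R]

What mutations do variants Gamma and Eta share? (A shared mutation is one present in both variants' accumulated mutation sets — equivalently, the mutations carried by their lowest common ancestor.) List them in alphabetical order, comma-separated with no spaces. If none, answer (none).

Answer: F325W,Q538C

Derivation:
Accumulating mutations along path to Gamma:
  At Mu: gained [] -> total []
  At Eta: gained ['Q538C', 'F325W'] -> total ['F325W', 'Q538C']
  At Gamma: gained ['V455D', 'D202N'] -> total ['D202N', 'F325W', 'Q538C', 'V455D']
Mutations(Gamma) = ['D202N', 'F325W', 'Q538C', 'V455D']
Accumulating mutations along path to Eta:
  At Mu: gained [] -> total []
  At Eta: gained ['Q538C', 'F325W'] -> total ['F325W', 'Q538C']
Mutations(Eta) = ['F325W', 'Q538C']
Intersection: ['D202N', 'F325W', 'Q538C', 'V455D'] ∩ ['F325W', 'Q538C'] = ['F325W', 'Q538C']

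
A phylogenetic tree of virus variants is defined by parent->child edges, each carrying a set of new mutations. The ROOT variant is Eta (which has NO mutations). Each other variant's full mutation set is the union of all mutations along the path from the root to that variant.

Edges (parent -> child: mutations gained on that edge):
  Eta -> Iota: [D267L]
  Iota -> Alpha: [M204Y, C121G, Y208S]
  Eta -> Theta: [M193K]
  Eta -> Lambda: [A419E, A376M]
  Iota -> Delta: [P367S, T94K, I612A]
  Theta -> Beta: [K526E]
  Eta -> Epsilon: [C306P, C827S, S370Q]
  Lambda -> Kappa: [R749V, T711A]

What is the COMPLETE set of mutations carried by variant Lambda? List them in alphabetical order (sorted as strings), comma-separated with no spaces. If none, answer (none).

At Eta: gained [] -> total []
At Lambda: gained ['A419E', 'A376M'] -> total ['A376M', 'A419E']

Answer: A376M,A419E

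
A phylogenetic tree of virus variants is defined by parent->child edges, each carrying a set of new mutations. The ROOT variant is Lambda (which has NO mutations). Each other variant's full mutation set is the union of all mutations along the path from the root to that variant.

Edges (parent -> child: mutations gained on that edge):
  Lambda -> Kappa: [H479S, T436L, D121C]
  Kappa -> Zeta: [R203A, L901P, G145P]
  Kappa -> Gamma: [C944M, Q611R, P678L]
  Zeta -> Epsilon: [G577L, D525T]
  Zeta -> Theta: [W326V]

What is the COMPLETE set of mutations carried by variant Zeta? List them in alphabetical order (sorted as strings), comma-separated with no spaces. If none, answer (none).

At Lambda: gained [] -> total []
At Kappa: gained ['H479S', 'T436L', 'D121C'] -> total ['D121C', 'H479S', 'T436L']
At Zeta: gained ['R203A', 'L901P', 'G145P'] -> total ['D121C', 'G145P', 'H479S', 'L901P', 'R203A', 'T436L']

Answer: D121C,G145P,H479S,L901P,R203A,T436L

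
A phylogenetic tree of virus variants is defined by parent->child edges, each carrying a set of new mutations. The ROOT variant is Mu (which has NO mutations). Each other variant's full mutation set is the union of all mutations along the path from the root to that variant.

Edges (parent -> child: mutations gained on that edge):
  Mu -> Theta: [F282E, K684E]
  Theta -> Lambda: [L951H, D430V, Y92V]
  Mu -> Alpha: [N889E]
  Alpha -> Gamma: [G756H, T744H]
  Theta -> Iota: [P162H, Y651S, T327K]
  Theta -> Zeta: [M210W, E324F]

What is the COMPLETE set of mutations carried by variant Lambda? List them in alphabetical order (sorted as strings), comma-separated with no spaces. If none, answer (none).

At Mu: gained [] -> total []
At Theta: gained ['F282E', 'K684E'] -> total ['F282E', 'K684E']
At Lambda: gained ['L951H', 'D430V', 'Y92V'] -> total ['D430V', 'F282E', 'K684E', 'L951H', 'Y92V']

Answer: D430V,F282E,K684E,L951H,Y92V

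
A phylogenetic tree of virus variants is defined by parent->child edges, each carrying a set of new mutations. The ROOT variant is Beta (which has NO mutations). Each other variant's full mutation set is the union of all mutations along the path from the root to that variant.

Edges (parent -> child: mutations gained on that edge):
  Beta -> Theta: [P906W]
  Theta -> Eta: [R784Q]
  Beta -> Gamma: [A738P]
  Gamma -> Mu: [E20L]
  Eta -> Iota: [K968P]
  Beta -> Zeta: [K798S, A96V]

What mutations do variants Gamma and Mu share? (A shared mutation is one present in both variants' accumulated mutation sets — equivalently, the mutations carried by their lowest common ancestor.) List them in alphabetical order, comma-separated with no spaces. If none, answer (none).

Accumulating mutations along path to Gamma:
  At Beta: gained [] -> total []
  At Gamma: gained ['A738P'] -> total ['A738P']
Mutations(Gamma) = ['A738P']
Accumulating mutations along path to Mu:
  At Beta: gained [] -> total []
  At Gamma: gained ['A738P'] -> total ['A738P']
  At Mu: gained ['E20L'] -> total ['A738P', 'E20L']
Mutations(Mu) = ['A738P', 'E20L']
Intersection: ['A738P'] ∩ ['A738P', 'E20L'] = ['A738P']

Answer: A738P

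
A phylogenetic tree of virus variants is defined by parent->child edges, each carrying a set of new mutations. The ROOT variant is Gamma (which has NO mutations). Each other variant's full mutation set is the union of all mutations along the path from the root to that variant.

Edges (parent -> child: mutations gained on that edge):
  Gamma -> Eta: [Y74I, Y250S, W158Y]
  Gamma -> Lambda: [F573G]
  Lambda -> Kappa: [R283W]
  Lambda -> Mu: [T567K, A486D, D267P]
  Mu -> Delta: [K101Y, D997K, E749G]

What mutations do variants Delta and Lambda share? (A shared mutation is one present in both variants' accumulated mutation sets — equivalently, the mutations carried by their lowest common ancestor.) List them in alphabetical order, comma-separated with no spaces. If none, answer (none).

Answer: F573G

Derivation:
Accumulating mutations along path to Delta:
  At Gamma: gained [] -> total []
  At Lambda: gained ['F573G'] -> total ['F573G']
  At Mu: gained ['T567K', 'A486D', 'D267P'] -> total ['A486D', 'D267P', 'F573G', 'T567K']
  At Delta: gained ['K101Y', 'D997K', 'E749G'] -> total ['A486D', 'D267P', 'D997K', 'E749G', 'F573G', 'K101Y', 'T567K']
Mutations(Delta) = ['A486D', 'D267P', 'D997K', 'E749G', 'F573G', 'K101Y', 'T567K']
Accumulating mutations along path to Lambda:
  At Gamma: gained [] -> total []
  At Lambda: gained ['F573G'] -> total ['F573G']
Mutations(Lambda) = ['F573G']
Intersection: ['A486D', 'D267P', 'D997K', 'E749G', 'F573G', 'K101Y', 'T567K'] ∩ ['F573G'] = ['F573G']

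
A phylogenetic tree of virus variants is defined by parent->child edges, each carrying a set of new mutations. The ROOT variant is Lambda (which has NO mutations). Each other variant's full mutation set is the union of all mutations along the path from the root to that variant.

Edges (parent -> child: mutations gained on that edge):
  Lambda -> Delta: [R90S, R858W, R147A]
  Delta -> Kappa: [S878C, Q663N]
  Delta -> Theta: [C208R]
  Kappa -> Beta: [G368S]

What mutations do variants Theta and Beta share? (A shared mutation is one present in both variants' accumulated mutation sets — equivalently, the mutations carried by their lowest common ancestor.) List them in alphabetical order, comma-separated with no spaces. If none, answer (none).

Answer: R147A,R858W,R90S

Derivation:
Accumulating mutations along path to Theta:
  At Lambda: gained [] -> total []
  At Delta: gained ['R90S', 'R858W', 'R147A'] -> total ['R147A', 'R858W', 'R90S']
  At Theta: gained ['C208R'] -> total ['C208R', 'R147A', 'R858W', 'R90S']
Mutations(Theta) = ['C208R', 'R147A', 'R858W', 'R90S']
Accumulating mutations along path to Beta:
  At Lambda: gained [] -> total []
  At Delta: gained ['R90S', 'R858W', 'R147A'] -> total ['R147A', 'R858W', 'R90S']
  At Kappa: gained ['S878C', 'Q663N'] -> total ['Q663N', 'R147A', 'R858W', 'R90S', 'S878C']
  At Beta: gained ['G368S'] -> total ['G368S', 'Q663N', 'R147A', 'R858W', 'R90S', 'S878C']
Mutations(Beta) = ['G368S', 'Q663N', 'R147A', 'R858W', 'R90S', 'S878C']
Intersection: ['C208R', 'R147A', 'R858W', 'R90S'] ∩ ['G368S', 'Q663N', 'R147A', 'R858W', 'R90S', 'S878C'] = ['R147A', 'R858W', 'R90S']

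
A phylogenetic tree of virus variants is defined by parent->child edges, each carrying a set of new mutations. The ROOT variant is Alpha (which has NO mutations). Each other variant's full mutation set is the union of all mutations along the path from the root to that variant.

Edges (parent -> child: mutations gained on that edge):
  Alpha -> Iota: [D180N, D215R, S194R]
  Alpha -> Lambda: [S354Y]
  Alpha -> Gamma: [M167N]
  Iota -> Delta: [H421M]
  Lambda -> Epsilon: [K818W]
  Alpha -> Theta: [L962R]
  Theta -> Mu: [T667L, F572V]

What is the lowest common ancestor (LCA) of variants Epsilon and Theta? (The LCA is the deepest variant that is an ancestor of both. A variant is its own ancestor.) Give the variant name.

Path from root to Epsilon: Alpha -> Lambda -> Epsilon
  ancestors of Epsilon: {Alpha, Lambda, Epsilon}
Path from root to Theta: Alpha -> Theta
  ancestors of Theta: {Alpha, Theta}
Common ancestors: {Alpha}
Walk up from Theta: Theta (not in ancestors of Epsilon), Alpha (in ancestors of Epsilon)
Deepest common ancestor (LCA) = Alpha

Answer: Alpha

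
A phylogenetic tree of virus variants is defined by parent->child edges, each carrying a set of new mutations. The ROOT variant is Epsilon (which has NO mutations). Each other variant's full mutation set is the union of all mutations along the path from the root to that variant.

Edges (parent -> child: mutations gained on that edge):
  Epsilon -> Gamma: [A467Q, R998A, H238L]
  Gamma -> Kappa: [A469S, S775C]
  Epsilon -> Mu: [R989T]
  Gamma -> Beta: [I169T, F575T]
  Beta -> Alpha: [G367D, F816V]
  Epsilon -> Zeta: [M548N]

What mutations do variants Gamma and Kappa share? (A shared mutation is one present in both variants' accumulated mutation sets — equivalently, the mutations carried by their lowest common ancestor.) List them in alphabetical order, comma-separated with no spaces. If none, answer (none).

Accumulating mutations along path to Gamma:
  At Epsilon: gained [] -> total []
  At Gamma: gained ['A467Q', 'R998A', 'H238L'] -> total ['A467Q', 'H238L', 'R998A']
Mutations(Gamma) = ['A467Q', 'H238L', 'R998A']
Accumulating mutations along path to Kappa:
  At Epsilon: gained [] -> total []
  At Gamma: gained ['A467Q', 'R998A', 'H238L'] -> total ['A467Q', 'H238L', 'R998A']
  At Kappa: gained ['A469S', 'S775C'] -> total ['A467Q', 'A469S', 'H238L', 'R998A', 'S775C']
Mutations(Kappa) = ['A467Q', 'A469S', 'H238L', 'R998A', 'S775C']
Intersection: ['A467Q', 'H238L', 'R998A'] ∩ ['A467Q', 'A469S', 'H238L', 'R998A', 'S775C'] = ['A467Q', 'H238L', 'R998A']

Answer: A467Q,H238L,R998A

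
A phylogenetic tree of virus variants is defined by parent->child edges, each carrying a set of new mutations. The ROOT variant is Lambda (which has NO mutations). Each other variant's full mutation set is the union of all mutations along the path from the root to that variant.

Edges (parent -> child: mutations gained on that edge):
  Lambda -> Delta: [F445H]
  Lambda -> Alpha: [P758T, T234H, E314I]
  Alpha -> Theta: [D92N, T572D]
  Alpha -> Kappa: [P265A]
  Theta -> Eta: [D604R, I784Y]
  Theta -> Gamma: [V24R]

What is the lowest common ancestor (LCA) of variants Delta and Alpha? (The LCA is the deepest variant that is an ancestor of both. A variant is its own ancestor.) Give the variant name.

Path from root to Delta: Lambda -> Delta
  ancestors of Delta: {Lambda, Delta}
Path from root to Alpha: Lambda -> Alpha
  ancestors of Alpha: {Lambda, Alpha}
Common ancestors: {Lambda}
Walk up from Alpha: Alpha (not in ancestors of Delta), Lambda (in ancestors of Delta)
Deepest common ancestor (LCA) = Lambda

Answer: Lambda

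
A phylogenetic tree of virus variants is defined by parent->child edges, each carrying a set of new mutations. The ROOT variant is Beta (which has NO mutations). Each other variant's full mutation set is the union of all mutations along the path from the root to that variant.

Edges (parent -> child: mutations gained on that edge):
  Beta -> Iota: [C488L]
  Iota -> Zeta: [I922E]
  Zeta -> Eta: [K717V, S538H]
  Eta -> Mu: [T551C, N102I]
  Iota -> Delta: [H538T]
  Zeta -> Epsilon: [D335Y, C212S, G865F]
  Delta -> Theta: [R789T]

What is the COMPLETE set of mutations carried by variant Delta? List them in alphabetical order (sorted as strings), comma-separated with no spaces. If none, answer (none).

At Beta: gained [] -> total []
At Iota: gained ['C488L'] -> total ['C488L']
At Delta: gained ['H538T'] -> total ['C488L', 'H538T']

Answer: C488L,H538T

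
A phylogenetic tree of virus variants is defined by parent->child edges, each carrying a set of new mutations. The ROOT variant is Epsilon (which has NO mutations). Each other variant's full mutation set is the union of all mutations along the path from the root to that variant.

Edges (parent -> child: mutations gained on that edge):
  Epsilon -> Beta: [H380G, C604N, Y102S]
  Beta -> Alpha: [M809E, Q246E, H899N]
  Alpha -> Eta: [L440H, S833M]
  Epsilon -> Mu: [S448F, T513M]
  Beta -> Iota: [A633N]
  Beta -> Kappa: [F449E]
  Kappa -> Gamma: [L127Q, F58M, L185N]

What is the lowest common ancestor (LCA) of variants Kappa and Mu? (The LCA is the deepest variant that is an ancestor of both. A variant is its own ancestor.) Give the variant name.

Path from root to Kappa: Epsilon -> Beta -> Kappa
  ancestors of Kappa: {Epsilon, Beta, Kappa}
Path from root to Mu: Epsilon -> Mu
  ancestors of Mu: {Epsilon, Mu}
Common ancestors: {Epsilon}
Walk up from Mu: Mu (not in ancestors of Kappa), Epsilon (in ancestors of Kappa)
Deepest common ancestor (LCA) = Epsilon

Answer: Epsilon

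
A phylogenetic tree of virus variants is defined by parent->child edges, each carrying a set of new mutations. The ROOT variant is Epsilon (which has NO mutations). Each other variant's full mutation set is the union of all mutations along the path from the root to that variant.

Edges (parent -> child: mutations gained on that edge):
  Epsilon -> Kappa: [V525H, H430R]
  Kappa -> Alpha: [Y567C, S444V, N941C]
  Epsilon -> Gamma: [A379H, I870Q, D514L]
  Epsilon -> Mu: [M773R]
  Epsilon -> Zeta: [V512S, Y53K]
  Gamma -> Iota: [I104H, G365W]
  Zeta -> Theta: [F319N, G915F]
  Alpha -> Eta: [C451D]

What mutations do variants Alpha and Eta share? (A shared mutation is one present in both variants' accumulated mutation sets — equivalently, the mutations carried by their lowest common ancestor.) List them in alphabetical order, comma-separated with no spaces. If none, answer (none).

Answer: H430R,N941C,S444V,V525H,Y567C

Derivation:
Accumulating mutations along path to Alpha:
  At Epsilon: gained [] -> total []
  At Kappa: gained ['V525H', 'H430R'] -> total ['H430R', 'V525H']
  At Alpha: gained ['Y567C', 'S444V', 'N941C'] -> total ['H430R', 'N941C', 'S444V', 'V525H', 'Y567C']
Mutations(Alpha) = ['H430R', 'N941C', 'S444V', 'V525H', 'Y567C']
Accumulating mutations along path to Eta:
  At Epsilon: gained [] -> total []
  At Kappa: gained ['V525H', 'H430R'] -> total ['H430R', 'V525H']
  At Alpha: gained ['Y567C', 'S444V', 'N941C'] -> total ['H430R', 'N941C', 'S444V', 'V525H', 'Y567C']
  At Eta: gained ['C451D'] -> total ['C451D', 'H430R', 'N941C', 'S444V', 'V525H', 'Y567C']
Mutations(Eta) = ['C451D', 'H430R', 'N941C', 'S444V', 'V525H', 'Y567C']
Intersection: ['H430R', 'N941C', 'S444V', 'V525H', 'Y567C'] ∩ ['C451D', 'H430R', 'N941C', 'S444V', 'V525H', 'Y567C'] = ['H430R', 'N941C', 'S444V', 'V525H', 'Y567C']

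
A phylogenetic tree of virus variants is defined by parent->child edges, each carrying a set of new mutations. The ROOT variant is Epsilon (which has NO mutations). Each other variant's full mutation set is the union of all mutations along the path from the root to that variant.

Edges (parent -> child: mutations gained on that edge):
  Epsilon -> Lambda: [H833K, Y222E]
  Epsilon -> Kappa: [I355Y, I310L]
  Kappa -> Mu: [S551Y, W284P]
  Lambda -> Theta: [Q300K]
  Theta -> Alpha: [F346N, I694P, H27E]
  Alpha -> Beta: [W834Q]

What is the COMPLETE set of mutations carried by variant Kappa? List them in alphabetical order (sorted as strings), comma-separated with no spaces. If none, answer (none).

Answer: I310L,I355Y

Derivation:
At Epsilon: gained [] -> total []
At Kappa: gained ['I355Y', 'I310L'] -> total ['I310L', 'I355Y']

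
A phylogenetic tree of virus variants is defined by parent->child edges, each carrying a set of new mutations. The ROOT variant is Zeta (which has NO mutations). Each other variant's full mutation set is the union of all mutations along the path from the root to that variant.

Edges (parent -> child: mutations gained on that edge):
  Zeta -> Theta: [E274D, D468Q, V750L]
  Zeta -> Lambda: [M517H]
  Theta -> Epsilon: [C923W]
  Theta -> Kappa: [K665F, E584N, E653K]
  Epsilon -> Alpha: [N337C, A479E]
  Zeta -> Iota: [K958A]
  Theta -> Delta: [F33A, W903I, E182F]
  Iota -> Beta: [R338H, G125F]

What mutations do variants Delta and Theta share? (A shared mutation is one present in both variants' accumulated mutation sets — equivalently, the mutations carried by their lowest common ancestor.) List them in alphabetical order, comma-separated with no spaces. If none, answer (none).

Answer: D468Q,E274D,V750L

Derivation:
Accumulating mutations along path to Delta:
  At Zeta: gained [] -> total []
  At Theta: gained ['E274D', 'D468Q', 'V750L'] -> total ['D468Q', 'E274D', 'V750L']
  At Delta: gained ['F33A', 'W903I', 'E182F'] -> total ['D468Q', 'E182F', 'E274D', 'F33A', 'V750L', 'W903I']
Mutations(Delta) = ['D468Q', 'E182F', 'E274D', 'F33A', 'V750L', 'W903I']
Accumulating mutations along path to Theta:
  At Zeta: gained [] -> total []
  At Theta: gained ['E274D', 'D468Q', 'V750L'] -> total ['D468Q', 'E274D', 'V750L']
Mutations(Theta) = ['D468Q', 'E274D', 'V750L']
Intersection: ['D468Q', 'E182F', 'E274D', 'F33A', 'V750L', 'W903I'] ∩ ['D468Q', 'E274D', 'V750L'] = ['D468Q', 'E274D', 'V750L']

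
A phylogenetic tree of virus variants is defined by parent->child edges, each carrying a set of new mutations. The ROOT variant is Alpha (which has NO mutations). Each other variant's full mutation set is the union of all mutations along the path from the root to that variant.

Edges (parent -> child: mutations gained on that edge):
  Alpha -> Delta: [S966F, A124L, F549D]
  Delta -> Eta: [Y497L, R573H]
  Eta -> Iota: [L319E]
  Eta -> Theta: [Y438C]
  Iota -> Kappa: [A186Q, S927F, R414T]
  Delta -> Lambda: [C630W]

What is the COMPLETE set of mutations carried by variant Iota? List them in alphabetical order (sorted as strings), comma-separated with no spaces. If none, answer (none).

Answer: A124L,F549D,L319E,R573H,S966F,Y497L

Derivation:
At Alpha: gained [] -> total []
At Delta: gained ['S966F', 'A124L', 'F549D'] -> total ['A124L', 'F549D', 'S966F']
At Eta: gained ['Y497L', 'R573H'] -> total ['A124L', 'F549D', 'R573H', 'S966F', 'Y497L']
At Iota: gained ['L319E'] -> total ['A124L', 'F549D', 'L319E', 'R573H', 'S966F', 'Y497L']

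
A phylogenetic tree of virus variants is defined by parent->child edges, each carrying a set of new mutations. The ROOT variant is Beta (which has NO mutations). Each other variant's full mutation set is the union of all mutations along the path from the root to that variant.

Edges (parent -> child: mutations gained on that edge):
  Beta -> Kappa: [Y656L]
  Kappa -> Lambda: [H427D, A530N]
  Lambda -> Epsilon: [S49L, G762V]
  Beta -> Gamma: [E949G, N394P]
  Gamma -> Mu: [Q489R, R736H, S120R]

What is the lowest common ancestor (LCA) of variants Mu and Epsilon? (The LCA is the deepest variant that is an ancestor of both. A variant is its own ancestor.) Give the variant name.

Path from root to Mu: Beta -> Gamma -> Mu
  ancestors of Mu: {Beta, Gamma, Mu}
Path from root to Epsilon: Beta -> Kappa -> Lambda -> Epsilon
  ancestors of Epsilon: {Beta, Kappa, Lambda, Epsilon}
Common ancestors: {Beta}
Walk up from Epsilon: Epsilon (not in ancestors of Mu), Lambda (not in ancestors of Mu), Kappa (not in ancestors of Mu), Beta (in ancestors of Mu)
Deepest common ancestor (LCA) = Beta

Answer: Beta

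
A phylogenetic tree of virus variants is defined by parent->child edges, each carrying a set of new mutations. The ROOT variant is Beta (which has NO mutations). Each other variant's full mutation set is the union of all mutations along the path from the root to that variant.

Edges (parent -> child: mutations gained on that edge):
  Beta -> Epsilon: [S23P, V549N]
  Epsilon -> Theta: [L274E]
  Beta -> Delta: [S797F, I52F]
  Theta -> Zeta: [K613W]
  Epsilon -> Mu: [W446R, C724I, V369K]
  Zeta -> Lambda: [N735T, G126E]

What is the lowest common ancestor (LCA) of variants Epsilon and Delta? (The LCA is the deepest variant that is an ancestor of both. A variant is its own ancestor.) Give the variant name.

Answer: Beta

Derivation:
Path from root to Epsilon: Beta -> Epsilon
  ancestors of Epsilon: {Beta, Epsilon}
Path from root to Delta: Beta -> Delta
  ancestors of Delta: {Beta, Delta}
Common ancestors: {Beta}
Walk up from Delta: Delta (not in ancestors of Epsilon), Beta (in ancestors of Epsilon)
Deepest common ancestor (LCA) = Beta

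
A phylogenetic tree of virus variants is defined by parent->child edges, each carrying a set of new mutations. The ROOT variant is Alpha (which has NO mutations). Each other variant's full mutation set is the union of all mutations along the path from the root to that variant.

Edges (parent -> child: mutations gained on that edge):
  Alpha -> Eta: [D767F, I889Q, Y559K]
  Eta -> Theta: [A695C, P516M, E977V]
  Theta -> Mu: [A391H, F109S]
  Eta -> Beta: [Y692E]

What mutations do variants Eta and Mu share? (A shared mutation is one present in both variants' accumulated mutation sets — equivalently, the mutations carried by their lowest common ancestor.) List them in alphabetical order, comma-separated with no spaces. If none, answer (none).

Answer: D767F,I889Q,Y559K

Derivation:
Accumulating mutations along path to Eta:
  At Alpha: gained [] -> total []
  At Eta: gained ['D767F', 'I889Q', 'Y559K'] -> total ['D767F', 'I889Q', 'Y559K']
Mutations(Eta) = ['D767F', 'I889Q', 'Y559K']
Accumulating mutations along path to Mu:
  At Alpha: gained [] -> total []
  At Eta: gained ['D767F', 'I889Q', 'Y559K'] -> total ['D767F', 'I889Q', 'Y559K']
  At Theta: gained ['A695C', 'P516M', 'E977V'] -> total ['A695C', 'D767F', 'E977V', 'I889Q', 'P516M', 'Y559K']
  At Mu: gained ['A391H', 'F109S'] -> total ['A391H', 'A695C', 'D767F', 'E977V', 'F109S', 'I889Q', 'P516M', 'Y559K']
Mutations(Mu) = ['A391H', 'A695C', 'D767F', 'E977V', 'F109S', 'I889Q', 'P516M', 'Y559K']
Intersection: ['D767F', 'I889Q', 'Y559K'] ∩ ['A391H', 'A695C', 'D767F', 'E977V', 'F109S', 'I889Q', 'P516M', 'Y559K'] = ['D767F', 'I889Q', 'Y559K']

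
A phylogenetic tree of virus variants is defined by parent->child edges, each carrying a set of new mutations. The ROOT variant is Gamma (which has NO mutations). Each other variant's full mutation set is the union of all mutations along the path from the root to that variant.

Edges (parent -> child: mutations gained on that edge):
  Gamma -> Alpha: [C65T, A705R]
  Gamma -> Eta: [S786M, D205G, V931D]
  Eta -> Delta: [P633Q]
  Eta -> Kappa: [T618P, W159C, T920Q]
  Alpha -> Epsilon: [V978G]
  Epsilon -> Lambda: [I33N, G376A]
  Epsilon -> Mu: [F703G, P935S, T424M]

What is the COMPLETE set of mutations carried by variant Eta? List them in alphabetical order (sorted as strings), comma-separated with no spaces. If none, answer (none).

Answer: D205G,S786M,V931D

Derivation:
At Gamma: gained [] -> total []
At Eta: gained ['S786M', 'D205G', 'V931D'] -> total ['D205G', 'S786M', 'V931D']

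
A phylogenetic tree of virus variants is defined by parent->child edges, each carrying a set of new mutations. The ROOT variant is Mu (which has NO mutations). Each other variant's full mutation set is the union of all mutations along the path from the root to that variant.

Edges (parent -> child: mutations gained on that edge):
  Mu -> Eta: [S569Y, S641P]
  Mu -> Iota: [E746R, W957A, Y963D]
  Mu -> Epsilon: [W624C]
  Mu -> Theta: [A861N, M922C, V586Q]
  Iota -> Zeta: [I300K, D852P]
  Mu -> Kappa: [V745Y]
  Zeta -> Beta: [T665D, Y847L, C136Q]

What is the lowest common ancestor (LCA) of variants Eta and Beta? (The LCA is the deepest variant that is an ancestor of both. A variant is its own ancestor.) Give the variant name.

Answer: Mu

Derivation:
Path from root to Eta: Mu -> Eta
  ancestors of Eta: {Mu, Eta}
Path from root to Beta: Mu -> Iota -> Zeta -> Beta
  ancestors of Beta: {Mu, Iota, Zeta, Beta}
Common ancestors: {Mu}
Walk up from Beta: Beta (not in ancestors of Eta), Zeta (not in ancestors of Eta), Iota (not in ancestors of Eta), Mu (in ancestors of Eta)
Deepest common ancestor (LCA) = Mu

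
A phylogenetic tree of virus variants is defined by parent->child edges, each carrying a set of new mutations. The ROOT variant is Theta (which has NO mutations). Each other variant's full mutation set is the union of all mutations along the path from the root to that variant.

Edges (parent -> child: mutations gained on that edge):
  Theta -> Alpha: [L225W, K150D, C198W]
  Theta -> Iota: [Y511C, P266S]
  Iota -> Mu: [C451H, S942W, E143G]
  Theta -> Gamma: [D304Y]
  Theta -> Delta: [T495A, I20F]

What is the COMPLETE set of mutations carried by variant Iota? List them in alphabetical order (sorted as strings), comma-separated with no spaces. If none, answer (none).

Answer: P266S,Y511C

Derivation:
At Theta: gained [] -> total []
At Iota: gained ['Y511C', 'P266S'] -> total ['P266S', 'Y511C']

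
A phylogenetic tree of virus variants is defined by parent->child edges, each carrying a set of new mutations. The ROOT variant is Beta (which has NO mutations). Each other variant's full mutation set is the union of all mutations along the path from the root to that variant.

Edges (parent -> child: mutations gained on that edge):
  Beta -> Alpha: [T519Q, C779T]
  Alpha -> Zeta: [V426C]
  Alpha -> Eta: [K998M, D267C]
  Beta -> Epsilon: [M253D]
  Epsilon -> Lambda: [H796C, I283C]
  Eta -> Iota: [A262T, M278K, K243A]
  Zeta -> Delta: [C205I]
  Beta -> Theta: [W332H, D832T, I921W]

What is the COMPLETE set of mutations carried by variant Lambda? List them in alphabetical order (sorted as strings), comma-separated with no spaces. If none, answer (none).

Answer: H796C,I283C,M253D

Derivation:
At Beta: gained [] -> total []
At Epsilon: gained ['M253D'] -> total ['M253D']
At Lambda: gained ['H796C', 'I283C'] -> total ['H796C', 'I283C', 'M253D']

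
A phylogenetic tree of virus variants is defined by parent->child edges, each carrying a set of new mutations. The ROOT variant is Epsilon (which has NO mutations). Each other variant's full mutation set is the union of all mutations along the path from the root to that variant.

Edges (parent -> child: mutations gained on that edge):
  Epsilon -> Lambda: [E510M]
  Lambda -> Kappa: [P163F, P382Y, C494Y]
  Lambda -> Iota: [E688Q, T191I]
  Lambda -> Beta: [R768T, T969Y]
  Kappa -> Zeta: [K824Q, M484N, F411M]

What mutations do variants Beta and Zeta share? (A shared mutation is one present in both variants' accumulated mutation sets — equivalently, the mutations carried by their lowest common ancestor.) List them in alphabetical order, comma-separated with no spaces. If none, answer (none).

Accumulating mutations along path to Beta:
  At Epsilon: gained [] -> total []
  At Lambda: gained ['E510M'] -> total ['E510M']
  At Beta: gained ['R768T', 'T969Y'] -> total ['E510M', 'R768T', 'T969Y']
Mutations(Beta) = ['E510M', 'R768T', 'T969Y']
Accumulating mutations along path to Zeta:
  At Epsilon: gained [] -> total []
  At Lambda: gained ['E510M'] -> total ['E510M']
  At Kappa: gained ['P163F', 'P382Y', 'C494Y'] -> total ['C494Y', 'E510M', 'P163F', 'P382Y']
  At Zeta: gained ['K824Q', 'M484N', 'F411M'] -> total ['C494Y', 'E510M', 'F411M', 'K824Q', 'M484N', 'P163F', 'P382Y']
Mutations(Zeta) = ['C494Y', 'E510M', 'F411M', 'K824Q', 'M484N', 'P163F', 'P382Y']
Intersection: ['E510M', 'R768T', 'T969Y'] ∩ ['C494Y', 'E510M', 'F411M', 'K824Q', 'M484N', 'P163F', 'P382Y'] = ['E510M']

Answer: E510M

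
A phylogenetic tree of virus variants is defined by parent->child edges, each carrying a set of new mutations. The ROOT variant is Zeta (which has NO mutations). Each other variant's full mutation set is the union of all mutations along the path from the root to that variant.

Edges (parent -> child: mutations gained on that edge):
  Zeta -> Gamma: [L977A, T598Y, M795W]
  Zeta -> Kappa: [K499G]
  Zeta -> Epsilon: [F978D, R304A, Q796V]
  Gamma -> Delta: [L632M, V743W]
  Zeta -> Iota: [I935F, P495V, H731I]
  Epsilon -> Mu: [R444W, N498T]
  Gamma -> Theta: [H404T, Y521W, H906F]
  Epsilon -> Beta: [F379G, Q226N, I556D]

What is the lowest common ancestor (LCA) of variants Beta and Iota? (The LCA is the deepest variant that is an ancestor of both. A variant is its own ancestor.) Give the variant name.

Answer: Zeta

Derivation:
Path from root to Beta: Zeta -> Epsilon -> Beta
  ancestors of Beta: {Zeta, Epsilon, Beta}
Path from root to Iota: Zeta -> Iota
  ancestors of Iota: {Zeta, Iota}
Common ancestors: {Zeta}
Walk up from Iota: Iota (not in ancestors of Beta), Zeta (in ancestors of Beta)
Deepest common ancestor (LCA) = Zeta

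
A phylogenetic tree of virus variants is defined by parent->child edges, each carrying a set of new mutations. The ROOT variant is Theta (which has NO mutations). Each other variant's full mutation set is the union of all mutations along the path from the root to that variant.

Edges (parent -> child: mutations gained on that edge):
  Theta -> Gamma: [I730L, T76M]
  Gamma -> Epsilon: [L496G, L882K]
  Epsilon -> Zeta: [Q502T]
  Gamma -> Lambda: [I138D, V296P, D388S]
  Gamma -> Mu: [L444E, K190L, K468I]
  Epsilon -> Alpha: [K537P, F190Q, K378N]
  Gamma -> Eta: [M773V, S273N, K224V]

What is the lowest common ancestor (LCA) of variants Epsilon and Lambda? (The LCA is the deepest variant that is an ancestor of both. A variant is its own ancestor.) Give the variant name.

Answer: Gamma

Derivation:
Path from root to Epsilon: Theta -> Gamma -> Epsilon
  ancestors of Epsilon: {Theta, Gamma, Epsilon}
Path from root to Lambda: Theta -> Gamma -> Lambda
  ancestors of Lambda: {Theta, Gamma, Lambda}
Common ancestors: {Theta, Gamma}
Walk up from Lambda: Lambda (not in ancestors of Epsilon), Gamma (in ancestors of Epsilon), Theta (in ancestors of Epsilon)
Deepest common ancestor (LCA) = Gamma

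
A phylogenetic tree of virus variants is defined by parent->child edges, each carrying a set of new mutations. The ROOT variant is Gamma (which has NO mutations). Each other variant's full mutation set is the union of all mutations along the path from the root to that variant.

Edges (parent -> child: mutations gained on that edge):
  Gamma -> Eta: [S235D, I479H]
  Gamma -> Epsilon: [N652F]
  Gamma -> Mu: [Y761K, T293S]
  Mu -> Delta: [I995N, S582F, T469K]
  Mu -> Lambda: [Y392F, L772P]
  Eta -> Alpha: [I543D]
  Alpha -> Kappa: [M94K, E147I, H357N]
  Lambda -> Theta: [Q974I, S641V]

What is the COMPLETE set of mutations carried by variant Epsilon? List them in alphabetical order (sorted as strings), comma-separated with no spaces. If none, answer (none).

Answer: N652F

Derivation:
At Gamma: gained [] -> total []
At Epsilon: gained ['N652F'] -> total ['N652F']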